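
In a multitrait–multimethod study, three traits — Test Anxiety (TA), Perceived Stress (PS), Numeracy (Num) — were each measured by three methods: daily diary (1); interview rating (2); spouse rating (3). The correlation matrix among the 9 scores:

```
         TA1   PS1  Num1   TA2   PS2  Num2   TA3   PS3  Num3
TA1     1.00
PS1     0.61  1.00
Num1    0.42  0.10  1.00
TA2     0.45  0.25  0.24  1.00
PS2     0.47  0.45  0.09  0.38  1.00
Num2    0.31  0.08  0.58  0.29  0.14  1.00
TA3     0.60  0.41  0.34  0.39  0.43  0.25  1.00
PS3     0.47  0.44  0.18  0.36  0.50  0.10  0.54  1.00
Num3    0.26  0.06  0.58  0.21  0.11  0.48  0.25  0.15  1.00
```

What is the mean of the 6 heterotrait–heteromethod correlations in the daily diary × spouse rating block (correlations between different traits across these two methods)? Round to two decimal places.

0.29

HTHM values (method 1 × method 3): 0.47, 0.26, 0.41, 0.06, 0.34, 0.18; mean = 1.72/6 = 0.29.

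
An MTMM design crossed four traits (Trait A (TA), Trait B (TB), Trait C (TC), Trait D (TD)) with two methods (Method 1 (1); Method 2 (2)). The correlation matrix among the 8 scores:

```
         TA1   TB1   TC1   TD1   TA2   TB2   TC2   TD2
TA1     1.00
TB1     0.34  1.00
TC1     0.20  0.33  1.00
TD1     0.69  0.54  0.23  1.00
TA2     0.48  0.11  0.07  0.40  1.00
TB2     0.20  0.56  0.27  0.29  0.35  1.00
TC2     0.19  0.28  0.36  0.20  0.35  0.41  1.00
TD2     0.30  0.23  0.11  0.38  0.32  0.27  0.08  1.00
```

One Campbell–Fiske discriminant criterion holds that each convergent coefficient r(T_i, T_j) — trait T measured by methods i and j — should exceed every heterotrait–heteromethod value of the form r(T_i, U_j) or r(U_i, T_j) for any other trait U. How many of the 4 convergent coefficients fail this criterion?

Each convergent coefficient versus the relevant comparison correlations:
TA (methods 1·2): 0.48 vs {0.20, 0.11, 0.19, 0.07, 0.30, 0.40} → pass.
TB (methods 1·2): 0.56 vs {0.11, 0.20, 0.28, 0.27, 0.23, 0.29} → pass.
TC (methods 1·2): 0.36 vs {0.07, 0.19, 0.27, 0.28, 0.11, 0.20} → pass.
TD (methods 1·2): 0.38 vs {0.40, 0.30, 0.29, 0.23, 0.20, 0.11} → fail.
1 of 4 fail.

1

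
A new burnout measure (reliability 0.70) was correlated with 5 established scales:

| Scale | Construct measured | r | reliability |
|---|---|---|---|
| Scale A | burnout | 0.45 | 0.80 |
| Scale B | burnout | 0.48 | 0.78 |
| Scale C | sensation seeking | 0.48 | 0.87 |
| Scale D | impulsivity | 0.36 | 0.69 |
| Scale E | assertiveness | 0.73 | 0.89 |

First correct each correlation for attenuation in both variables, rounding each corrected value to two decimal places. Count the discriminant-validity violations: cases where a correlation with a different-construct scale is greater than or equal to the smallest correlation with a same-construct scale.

2

Disattenuated r (r / √(r_scale · r_new)):
  Scale A (conv): 0.45 / √(0.80·0.70) = 0.60
  Scale B (conv): 0.48 / √(0.78·0.70) = 0.65
  Scale C (disc): 0.48 / √(0.87·0.70) = 0.62
  Scale D (disc): 0.36 / √(0.69·0.70) = 0.52
  Scale E (disc): 0.73 / √(0.89·0.70) = 0.92
Smallest convergent = 0.60. Discriminant values: 0.62, 0.52, 0.92; count ≥ 0.60 → 2.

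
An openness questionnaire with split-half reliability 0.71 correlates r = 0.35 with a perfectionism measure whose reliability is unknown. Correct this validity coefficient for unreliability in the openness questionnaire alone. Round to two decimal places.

Single correction: r_c = r_obs / √r_xx = 0.35 / √0.71 = 0.35 / 0.8426 ≈ 0.42.

0.42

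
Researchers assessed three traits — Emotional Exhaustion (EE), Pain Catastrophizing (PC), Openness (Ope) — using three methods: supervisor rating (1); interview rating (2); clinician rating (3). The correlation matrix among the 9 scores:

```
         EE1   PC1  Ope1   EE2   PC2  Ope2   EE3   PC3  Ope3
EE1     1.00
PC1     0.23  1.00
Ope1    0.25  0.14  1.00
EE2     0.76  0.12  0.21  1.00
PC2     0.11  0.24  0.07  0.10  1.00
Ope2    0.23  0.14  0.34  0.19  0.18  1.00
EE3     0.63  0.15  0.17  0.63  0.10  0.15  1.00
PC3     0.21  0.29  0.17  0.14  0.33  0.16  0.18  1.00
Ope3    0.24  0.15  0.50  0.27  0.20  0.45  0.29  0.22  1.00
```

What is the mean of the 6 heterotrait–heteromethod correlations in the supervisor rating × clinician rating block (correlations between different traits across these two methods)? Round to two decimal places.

0.18

HTHM values (method 1 × method 3): 0.21, 0.24, 0.15, 0.15, 0.17, 0.17; mean = 1.09/6 = 0.18.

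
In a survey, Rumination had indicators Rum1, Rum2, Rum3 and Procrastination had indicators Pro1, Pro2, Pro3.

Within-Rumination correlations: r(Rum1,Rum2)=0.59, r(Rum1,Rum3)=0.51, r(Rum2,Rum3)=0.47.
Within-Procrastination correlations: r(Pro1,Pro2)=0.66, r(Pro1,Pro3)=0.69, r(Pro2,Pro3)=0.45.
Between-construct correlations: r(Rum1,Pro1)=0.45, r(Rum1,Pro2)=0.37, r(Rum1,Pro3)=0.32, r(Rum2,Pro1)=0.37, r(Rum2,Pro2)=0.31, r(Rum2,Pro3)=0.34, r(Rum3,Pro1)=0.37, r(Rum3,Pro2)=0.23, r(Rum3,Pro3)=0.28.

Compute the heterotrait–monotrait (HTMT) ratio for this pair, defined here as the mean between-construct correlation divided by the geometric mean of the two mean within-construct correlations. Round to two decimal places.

Between-construct mean = 3.04/9 = 0.3378.
Mean within-Rum = 1.57/3 = 0.5233; mean within-Pro = 1.80/3 = 0.6000.
Geometric mean = √(0.5233 × 0.6000) = 0.5603.
HTMT = 0.3378 / 0.5603 = 0.60.

0.60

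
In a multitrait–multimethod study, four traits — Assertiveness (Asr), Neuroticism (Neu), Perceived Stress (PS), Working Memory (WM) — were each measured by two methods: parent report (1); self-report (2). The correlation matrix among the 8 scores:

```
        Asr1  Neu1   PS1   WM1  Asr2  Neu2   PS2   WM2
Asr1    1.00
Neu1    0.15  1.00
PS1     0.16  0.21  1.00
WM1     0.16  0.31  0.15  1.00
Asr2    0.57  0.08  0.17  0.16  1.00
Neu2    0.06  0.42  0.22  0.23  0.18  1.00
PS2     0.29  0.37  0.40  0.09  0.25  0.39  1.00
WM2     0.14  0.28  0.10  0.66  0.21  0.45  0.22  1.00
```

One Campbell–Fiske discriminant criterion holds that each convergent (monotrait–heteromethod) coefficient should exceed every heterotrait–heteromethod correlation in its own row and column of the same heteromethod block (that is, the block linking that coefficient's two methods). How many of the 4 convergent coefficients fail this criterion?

0

Each convergent coefficient versus the relevant comparison correlations:
Asr (methods 1·2): 0.57 vs {0.06, 0.08, 0.29, 0.17, 0.14, 0.16} → pass.
Neu (methods 1·2): 0.42 vs {0.08, 0.06, 0.37, 0.22, 0.28, 0.23} → pass.
PS (methods 1·2): 0.40 vs {0.17, 0.29, 0.22, 0.37, 0.10, 0.09} → pass.
WM (methods 1·2): 0.66 vs {0.16, 0.14, 0.23, 0.28, 0.09, 0.10} → pass.
0 of 4 fail.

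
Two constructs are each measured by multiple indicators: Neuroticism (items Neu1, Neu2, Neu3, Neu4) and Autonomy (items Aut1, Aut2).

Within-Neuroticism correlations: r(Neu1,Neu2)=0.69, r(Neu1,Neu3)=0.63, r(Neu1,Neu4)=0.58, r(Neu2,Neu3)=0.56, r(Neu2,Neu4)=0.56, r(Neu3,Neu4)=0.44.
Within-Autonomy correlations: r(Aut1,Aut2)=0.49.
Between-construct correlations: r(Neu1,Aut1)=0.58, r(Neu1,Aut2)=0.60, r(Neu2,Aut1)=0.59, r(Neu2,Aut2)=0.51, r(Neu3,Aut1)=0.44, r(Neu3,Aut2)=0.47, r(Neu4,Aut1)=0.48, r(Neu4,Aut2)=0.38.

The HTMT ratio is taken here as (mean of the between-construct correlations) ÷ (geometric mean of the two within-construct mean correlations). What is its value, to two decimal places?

0.95

Mean heterotrait r = 4.05/8 = 0.5063.
Mean within-Neu = 3.46/6 = 0.5767; mean within-Aut = 0.49/1 = 0.4900.
Geometric mean = √(0.5767 × 0.4900) = 0.5316.
HTMT = 0.5063 / 0.5316 = 0.95.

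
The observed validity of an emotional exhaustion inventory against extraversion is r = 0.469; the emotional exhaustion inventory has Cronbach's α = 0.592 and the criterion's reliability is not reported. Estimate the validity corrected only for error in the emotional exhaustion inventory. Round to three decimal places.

Single correction: r_c = r_obs / √r_xx = 0.469 / √0.592 = 0.469 / 0.7694 ≈ 0.610.

0.610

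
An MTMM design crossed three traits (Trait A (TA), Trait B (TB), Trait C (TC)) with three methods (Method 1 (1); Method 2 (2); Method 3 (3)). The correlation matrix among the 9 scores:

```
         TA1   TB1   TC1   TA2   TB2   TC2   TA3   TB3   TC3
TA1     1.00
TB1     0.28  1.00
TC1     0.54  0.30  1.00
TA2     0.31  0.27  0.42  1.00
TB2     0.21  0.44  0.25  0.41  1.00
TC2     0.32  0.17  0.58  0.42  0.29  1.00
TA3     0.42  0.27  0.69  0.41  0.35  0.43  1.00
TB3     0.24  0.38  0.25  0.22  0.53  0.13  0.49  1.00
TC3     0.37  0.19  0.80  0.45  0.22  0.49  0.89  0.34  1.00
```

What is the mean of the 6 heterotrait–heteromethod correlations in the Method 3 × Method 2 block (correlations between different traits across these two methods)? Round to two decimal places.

HTHM values (method 3 × method 2): 0.35, 0.43, 0.22, 0.13, 0.45, 0.22; mean = 1.80/6 = 0.30.

0.30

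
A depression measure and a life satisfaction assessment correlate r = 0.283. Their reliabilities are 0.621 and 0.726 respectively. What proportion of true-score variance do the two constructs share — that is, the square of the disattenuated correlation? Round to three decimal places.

0.178

Disattenuated r = 0.283 / √(0.621 × 0.726) = 0.283 / 0.6715 = 0.4214.
Shared true-score variance = 0.4214² = 0.1776 ≈ 0.178.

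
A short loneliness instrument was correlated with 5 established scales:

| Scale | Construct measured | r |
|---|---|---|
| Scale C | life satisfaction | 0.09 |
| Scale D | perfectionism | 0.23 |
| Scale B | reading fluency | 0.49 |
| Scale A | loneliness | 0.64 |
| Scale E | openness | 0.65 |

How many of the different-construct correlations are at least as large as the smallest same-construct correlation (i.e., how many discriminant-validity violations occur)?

1

Convergent (same construct = loneliness): Scale A.
Smallest convergent = 0.64. Discriminant values: 0.09, 0.23, 0.49, 0.65; count ≥ 0.64 → 1.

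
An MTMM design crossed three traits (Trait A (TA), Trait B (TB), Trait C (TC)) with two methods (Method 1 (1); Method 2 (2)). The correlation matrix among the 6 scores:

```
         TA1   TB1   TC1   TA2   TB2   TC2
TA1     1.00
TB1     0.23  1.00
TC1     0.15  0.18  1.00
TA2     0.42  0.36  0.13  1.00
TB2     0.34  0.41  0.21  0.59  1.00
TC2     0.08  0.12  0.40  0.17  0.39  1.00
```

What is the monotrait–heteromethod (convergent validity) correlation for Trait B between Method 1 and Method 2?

0.41

Same trait (TB), different methods: r(TB1, TB2) = 0.41.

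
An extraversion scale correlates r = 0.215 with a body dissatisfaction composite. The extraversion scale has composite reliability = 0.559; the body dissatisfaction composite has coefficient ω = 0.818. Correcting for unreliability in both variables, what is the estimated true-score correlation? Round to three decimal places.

0.318

r_true = r_obs / √(r_xx · r_yy) = 0.215 / √(0.559 × 0.818) = 0.215 / √0.457262 = 0.215 / 0.6762 ≈ 0.318.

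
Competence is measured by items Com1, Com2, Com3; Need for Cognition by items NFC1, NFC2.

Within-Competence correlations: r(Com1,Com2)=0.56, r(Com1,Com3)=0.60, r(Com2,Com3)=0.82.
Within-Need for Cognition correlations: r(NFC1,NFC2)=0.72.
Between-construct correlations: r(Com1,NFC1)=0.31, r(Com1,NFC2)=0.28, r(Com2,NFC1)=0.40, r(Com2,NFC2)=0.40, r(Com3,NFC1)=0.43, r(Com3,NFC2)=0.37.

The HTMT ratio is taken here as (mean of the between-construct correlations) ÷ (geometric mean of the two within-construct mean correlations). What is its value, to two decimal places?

Between-construct mean = 2.19/6 = 0.3650.
Mean within-Com = 1.98/3 = 0.6600; mean within-NFC = 0.72/1 = 0.7200.
Geometric mean = √(0.6600 × 0.7200) = 0.6893.
HTMT = 0.3650 / 0.6893 = 0.53.

0.53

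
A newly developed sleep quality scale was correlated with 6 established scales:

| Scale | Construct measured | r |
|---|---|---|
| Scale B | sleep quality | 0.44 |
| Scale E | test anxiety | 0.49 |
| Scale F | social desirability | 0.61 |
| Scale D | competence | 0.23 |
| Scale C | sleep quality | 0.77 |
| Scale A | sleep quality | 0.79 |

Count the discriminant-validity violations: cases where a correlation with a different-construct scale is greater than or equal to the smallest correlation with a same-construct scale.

2

Convergent (same construct = sleep quality): Scale B, Scale C, Scale A.
Smallest convergent = 0.44. Discriminant values: 0.49, 0.61, 0.23; count ≥ 0.44 → 2.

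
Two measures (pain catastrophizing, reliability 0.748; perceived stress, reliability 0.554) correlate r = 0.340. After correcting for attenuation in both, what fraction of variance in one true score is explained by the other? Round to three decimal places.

0.279

Disattenuated r = 0.340 / √(0.748 × 0.554) = 0.340 / 0.6437 = 0.5282.
Shared true-score variance = 0.5282² = 0.2790 ≈ 0.279.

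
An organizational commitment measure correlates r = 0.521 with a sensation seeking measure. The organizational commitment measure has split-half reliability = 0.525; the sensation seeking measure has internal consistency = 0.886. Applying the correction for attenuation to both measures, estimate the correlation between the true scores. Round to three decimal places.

r_true = r_obs / √(r_xx · r_yy) = 0.521 / √(0.525 × 0.886) = 0.521 / √0.465150 = 0.521 / 0.6820 ≈ 0.764.

0.764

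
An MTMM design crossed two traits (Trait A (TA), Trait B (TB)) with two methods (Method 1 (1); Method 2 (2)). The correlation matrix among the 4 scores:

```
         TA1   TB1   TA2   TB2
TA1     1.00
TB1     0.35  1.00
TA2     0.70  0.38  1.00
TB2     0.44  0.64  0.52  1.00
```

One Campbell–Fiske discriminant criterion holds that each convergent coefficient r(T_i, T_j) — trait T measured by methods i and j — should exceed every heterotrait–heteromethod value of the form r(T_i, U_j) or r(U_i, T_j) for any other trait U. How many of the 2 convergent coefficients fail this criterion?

Each convergent coefficient versus the relevant comparison correlations:
TA (methods 1·2): 0.70 vs {0.44, 0.38} → pass.
TB (methods 1·2): 0.64 vs {0.38, 0.44} → pass.
0 of 2 fail.

0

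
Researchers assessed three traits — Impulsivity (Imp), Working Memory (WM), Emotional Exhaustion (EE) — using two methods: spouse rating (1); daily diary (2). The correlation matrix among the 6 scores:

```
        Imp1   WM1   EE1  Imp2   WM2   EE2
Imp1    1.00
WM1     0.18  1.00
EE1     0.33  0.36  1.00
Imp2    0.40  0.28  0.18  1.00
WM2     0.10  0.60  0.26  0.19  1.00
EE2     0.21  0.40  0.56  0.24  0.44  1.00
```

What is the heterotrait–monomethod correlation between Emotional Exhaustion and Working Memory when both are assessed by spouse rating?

Different traits, same method: r(EE1, WM1) = 0.36.

0.36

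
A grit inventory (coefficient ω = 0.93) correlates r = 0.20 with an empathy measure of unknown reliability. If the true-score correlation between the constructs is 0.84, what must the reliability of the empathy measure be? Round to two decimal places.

0.06

r_true = r_obs / √(r_xx · r_yy) ⇒ 0.84 = 0.20 / √(0.93 · r_yy).
√(0.93 · r_yy) = 0.20 / 0.84 = 0.2381; 0.93 · r_yy = 0.0567; r_yy = 0.0567 / 0.93 ≈ 0.06.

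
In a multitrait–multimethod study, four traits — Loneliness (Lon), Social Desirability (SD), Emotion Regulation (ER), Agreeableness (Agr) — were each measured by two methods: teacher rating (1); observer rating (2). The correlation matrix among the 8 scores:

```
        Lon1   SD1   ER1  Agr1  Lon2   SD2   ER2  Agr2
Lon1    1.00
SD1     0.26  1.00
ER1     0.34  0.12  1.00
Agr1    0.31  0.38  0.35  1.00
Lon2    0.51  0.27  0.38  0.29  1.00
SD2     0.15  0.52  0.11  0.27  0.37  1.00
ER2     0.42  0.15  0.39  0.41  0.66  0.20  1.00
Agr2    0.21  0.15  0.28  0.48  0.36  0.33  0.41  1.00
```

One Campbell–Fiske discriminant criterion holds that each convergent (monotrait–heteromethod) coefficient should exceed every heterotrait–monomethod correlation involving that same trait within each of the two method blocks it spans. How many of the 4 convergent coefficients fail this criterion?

Each convergent coefficient versus the relevant comparison correlations:
Lon (methods 1·2): 0.51 vs {0.26, 0.37, 0.34, 0.66, 0.31, 0.36} → fail.
SD (methods 1·2): 0.52 vs {0.26, 0.37, 0.12, 0.20, 0.38, 0.33} → pass.
ER (methods 1·2): 0.39 vs {0.34, 0.66, 0.12, 0.20, 0.35, 0.41} → fail.
Agr (methods 1·2): 0.48 vs {0.31, 0.36, 0.38, 0.33, 0.35, 0.41} → pass.
2 of 4 fail.

2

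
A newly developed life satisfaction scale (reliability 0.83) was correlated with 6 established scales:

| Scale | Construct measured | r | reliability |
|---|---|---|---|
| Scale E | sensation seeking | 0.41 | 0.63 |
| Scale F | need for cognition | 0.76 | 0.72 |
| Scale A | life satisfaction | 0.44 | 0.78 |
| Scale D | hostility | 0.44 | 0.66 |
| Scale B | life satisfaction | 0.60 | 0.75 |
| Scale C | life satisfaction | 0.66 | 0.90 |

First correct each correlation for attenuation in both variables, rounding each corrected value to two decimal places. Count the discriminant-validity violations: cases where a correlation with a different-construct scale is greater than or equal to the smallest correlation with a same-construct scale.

Disattenuated r (r / √(r_scale · r_new)):
  Scale E (disc): 0.41 / √(0.63·0.83) = 0.57
  Scale F (disc): 0.76 / √(0.72·0.83) = 0.98
  Scale A (conv): 0.44 / √(0.78·0.83) = 0.55
  Scale D (disc): 0.44 / √(0.66·0.83) = 0.59
  Scale B (conv): 0.60 / √(0.75·0.83) = 0.76
  Scale C (conv): 0.66 / √(0.90·0.83) = 0.76
Smallest convergent = 0.55. Discriminant values: 0.57, 0.98, 0.59; count ≥ 0.55 → 3.

3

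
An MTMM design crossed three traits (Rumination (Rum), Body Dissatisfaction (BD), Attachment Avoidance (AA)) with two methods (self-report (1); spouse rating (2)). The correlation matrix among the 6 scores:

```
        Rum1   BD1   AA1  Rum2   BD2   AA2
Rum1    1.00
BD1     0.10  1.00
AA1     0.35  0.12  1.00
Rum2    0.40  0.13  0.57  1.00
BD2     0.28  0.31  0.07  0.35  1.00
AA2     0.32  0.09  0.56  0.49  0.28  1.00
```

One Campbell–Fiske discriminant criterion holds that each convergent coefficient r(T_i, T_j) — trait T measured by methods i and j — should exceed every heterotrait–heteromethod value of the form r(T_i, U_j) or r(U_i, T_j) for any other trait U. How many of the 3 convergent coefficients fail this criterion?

2

Checking each validity diagonal entry against its comparison values:
Rum (methods 1·2): 0.40 vs {0.28, 0.13, 0.32, 0.57} → fail.
BD (methods 1·2): 0.31 vs {0.13, 0.28, 0.09, 0.07} → pass.
AA (methods 1·2): 0.56 vs {0.57, 0.32, 0.07, 0.09} → fail.
2 of 3 fail.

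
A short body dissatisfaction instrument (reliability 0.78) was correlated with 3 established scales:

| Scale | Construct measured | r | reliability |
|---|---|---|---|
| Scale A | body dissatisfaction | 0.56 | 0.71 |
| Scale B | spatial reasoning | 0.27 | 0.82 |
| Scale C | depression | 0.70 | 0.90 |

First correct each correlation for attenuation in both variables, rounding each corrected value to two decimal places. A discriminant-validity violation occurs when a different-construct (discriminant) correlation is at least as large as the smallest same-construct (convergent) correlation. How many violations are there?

Disattenuated r (r / √(r_scale · r_new)):
  Scale A (conv): 0.56 / √(0.71·0.78) = 0.75
  Scale B (disc): 0.27 / √(0.82·0.78) = 0.34
  Scale C (disc): 0.70 / √(0.90·0.78) = 0.84
Smallest convergent = 0.75. Discriminant values: 0.34, 0.84; count ≥ 0.75 → 1.

1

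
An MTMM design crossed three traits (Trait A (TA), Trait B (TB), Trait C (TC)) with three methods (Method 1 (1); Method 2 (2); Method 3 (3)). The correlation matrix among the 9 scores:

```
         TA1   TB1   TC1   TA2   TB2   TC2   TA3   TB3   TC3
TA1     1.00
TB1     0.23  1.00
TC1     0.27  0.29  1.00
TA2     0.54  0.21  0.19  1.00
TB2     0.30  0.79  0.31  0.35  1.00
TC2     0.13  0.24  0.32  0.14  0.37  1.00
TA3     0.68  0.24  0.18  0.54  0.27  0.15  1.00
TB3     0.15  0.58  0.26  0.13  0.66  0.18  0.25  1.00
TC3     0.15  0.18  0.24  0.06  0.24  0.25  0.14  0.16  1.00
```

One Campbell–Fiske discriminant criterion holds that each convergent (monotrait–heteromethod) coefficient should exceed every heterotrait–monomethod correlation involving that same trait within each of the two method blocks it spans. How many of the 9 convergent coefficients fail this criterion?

Each convergent coefficient versus the relevant comparison correlations:
TA (methods 1·2): 0.54 vs {0.23, 0.35, 0.27, 0.14} → pass.
TA (methods 1·3): 0.68 vs {0.23, 0.25, 0.27, 0.14} → pass.
TA (methods 2·3): 0.54 vs {0.35, 0.25, 0.14, 0.14} → pass.
TB (methods 1·2): 0.79 vs {0.23, 0.35, 0.29, 0.37} → pass.
TB (methods 1·3): 0.58 vs {0.23, 0.25, 0.29, 0.16} → pass.
TB (methods 2·3): 0.66 vs {0.35, 0.25, 0.37, 0.16} → pass.
TC (methods 1·2): 0.32 vs {0.27, 0.14, 0.29, 0.37} → fail.
TC (methods 1·3): 0.24 vs {0.27, 0.14, 0.29, 0.16} → fail.
TC (methods 2·3): 0.25 vs {0.14, 0.14, 0.37, 0.16} → fail.
3 of 9 fail.

3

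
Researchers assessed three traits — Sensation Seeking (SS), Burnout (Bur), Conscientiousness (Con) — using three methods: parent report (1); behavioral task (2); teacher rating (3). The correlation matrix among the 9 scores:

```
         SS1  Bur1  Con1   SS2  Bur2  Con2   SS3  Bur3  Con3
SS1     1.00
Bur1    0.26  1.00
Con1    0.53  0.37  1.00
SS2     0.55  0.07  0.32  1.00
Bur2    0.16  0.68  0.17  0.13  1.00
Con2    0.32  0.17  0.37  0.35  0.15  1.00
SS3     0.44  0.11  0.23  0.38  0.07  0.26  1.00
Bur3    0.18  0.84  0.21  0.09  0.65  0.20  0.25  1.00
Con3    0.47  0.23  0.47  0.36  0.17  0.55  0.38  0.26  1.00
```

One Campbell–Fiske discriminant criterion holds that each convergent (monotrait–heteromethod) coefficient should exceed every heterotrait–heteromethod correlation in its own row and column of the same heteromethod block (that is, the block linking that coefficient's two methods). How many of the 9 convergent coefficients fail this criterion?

2

Convergent coefficients and their comparison sets:
SS (methods 1·2): 0.55 vs {0.16, 0.07, 0.32, 0.32} → pass.
SS (methods 1·3): 0.44 vs {0.18, 0.11, 0.47, 0.23} → fail.
SS (methods 2·3): 0.38 vs {0.09, 0.07, 0.36, 0.26} → pass.
Bur (methods 1·2): 0.68 vs {0.07, 0.16, 0.17, 0.17} → pass.
Bur (methods 1·3): 0.84 vs {0.11, 0.18, 0.23, 0.21} → pass.
Bur (methods 2·3): 0.65 vs {0.07, 0.09, 0.17, 0.20} → pass.
Con (methods 1·2): 0.37 vs {0.32, 0.32, 0.17, 0.17} → pass.
Con (methods 1·3): 0.47 vs {0.23, 0.47, 0.21, 0.23} → fail.
Con (methods 2·3): 0.55 vs {0.26, 0.36, 0.20, 0.17} → pass.
2 of 9 fail.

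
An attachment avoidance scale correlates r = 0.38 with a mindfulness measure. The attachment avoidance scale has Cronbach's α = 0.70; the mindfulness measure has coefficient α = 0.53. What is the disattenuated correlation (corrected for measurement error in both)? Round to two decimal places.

0.62

r_true = r_obs / √(r_xx · r_yy) = 0.38 / √(0.70 × 0.53) = 0.38 / √0.3710 = 0.38 / 0.6091 ≈ 0.62.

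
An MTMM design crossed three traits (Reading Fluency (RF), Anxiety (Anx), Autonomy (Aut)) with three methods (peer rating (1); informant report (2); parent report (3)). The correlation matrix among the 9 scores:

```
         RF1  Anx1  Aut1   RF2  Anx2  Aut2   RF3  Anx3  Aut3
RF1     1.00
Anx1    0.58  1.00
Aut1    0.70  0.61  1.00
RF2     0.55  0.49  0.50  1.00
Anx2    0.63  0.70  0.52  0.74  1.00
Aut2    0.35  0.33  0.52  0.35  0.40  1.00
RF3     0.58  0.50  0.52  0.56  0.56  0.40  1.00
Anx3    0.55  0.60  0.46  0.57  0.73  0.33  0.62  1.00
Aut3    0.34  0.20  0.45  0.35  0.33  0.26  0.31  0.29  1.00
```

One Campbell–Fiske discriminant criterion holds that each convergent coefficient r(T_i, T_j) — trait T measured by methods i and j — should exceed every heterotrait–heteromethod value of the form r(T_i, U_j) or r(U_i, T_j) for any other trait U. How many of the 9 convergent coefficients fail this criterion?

Each convergent coefficient versus the relevant comparison correlations:
RF (methods 1·2): 0.55 vs {0.63, 0.49, 0.35, 0.50} → fail.
RF (methods 1·3): 0.58 vs {0.55, 0.50, 0.34, 0.52} → pass.
RF (methods 2·3): 0.56 vs {0.57, 0.56, 0.35, 0.40} → fail.
Anx (methods 1·2): 0.70 vs {0.49, 0.63, 0.33, 0.52} → pass.
Anx (methods 1·3): 0.60 vs {0.50, 0.55, 0.20, 0.46} → pass.
Anx (methods 2·3): 0.73 vs {0.56, 0.57, 0.33, 0.33} → pass.
Aut (methods 1·2): 0.52 vs {0.50, 0.35, 0.52, 0.33} → fail.
Aut (methods 1·3): 0.45 vs {0.52, 0.34, 0.46, 0.20} → fail.
Aut (methods 2·3): 0.26 vs {0.40, 0.35, 0.33, 0.33} → fail.
5 of 9 fail.

5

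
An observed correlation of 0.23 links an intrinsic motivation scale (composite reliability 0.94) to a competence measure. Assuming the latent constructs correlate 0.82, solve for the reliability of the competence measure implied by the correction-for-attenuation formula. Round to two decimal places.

r_true = r_obs / √(r_xx · r_yy) ⇒ 0.82 = 0.23 / √(0.94 · r_yy).
√(0.94 · r_yy) = 0.23 / 0.82 = 0.2805; 0.94 · r_yy = 0.0787; r_yy = 0.0787 / 0.94 ≈ 0.08.

0.08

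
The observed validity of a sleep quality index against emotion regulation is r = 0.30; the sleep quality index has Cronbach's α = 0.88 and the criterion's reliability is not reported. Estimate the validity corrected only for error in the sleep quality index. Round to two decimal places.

0.32

Single correction: r_c = r_obs / √r_xx = 0.30 / √0.88 = 0.30 / 0.9381 ≈ 0.32.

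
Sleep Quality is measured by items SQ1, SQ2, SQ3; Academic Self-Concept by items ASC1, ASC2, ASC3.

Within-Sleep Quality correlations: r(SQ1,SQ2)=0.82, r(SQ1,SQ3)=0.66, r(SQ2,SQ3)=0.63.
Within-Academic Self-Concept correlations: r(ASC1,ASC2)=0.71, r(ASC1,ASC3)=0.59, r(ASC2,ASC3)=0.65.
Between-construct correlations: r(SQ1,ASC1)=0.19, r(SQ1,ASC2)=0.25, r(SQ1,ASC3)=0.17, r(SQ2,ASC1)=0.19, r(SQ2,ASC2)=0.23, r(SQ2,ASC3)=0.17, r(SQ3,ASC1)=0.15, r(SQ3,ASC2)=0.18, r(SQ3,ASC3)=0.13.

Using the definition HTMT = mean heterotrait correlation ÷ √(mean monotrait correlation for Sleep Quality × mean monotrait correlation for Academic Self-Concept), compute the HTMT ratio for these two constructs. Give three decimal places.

0.273

Mean between = 1.66/9 = 0.1844.
Mean within-SQ = 2.11/3 = 0.7033; mean within-ASC = 1.95/3 = 0.6500.
Geometric mean = √(0.7033 × 0.6500) = 0.6761.
HTMT = 0.1844 / 0.6761 = 0.273.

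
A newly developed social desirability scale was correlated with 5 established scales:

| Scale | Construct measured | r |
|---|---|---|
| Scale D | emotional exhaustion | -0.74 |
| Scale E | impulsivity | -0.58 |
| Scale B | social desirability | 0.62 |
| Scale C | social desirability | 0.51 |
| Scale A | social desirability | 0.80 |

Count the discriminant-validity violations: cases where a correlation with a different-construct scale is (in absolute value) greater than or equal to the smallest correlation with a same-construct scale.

2

Convergent (same construct = social desirability): Scale B, Scale C, Scale A.
Smallest convergent = 0.51. Discriminant |r|: 0.74, 0.58; count ≥ 0.51 → 2.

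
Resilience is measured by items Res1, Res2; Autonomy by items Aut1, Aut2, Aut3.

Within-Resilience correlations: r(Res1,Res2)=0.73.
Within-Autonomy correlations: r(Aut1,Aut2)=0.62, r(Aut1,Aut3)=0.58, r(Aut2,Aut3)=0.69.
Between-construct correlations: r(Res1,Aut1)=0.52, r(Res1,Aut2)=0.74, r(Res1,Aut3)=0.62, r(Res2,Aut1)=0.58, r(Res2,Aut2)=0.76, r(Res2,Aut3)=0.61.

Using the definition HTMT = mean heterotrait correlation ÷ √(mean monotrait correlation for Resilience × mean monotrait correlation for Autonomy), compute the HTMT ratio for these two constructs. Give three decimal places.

0.941

Mean heterotrait r = 3.83/6 = 0.6383.
Mean within-Res = 0.73/1 = 0.7300; mean within-Aut = 1.89/3 = 0.6300.
Geometric mean = √(0.7300 × 0.6300) = 0.6782.
HTMT = 0.6383 / 0.6782 = 0.941.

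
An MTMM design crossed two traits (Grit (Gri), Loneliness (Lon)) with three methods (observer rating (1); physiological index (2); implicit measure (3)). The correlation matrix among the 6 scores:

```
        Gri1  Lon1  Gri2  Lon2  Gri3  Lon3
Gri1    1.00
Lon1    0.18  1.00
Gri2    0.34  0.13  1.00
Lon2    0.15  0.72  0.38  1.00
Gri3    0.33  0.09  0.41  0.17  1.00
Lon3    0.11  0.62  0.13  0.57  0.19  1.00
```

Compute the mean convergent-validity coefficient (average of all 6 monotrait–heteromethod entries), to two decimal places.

Convergent values: 0.34, 0.33, 0.41, 0.72, 0.62, 0.57; mean = 2.99/6 = 0.50.

0.50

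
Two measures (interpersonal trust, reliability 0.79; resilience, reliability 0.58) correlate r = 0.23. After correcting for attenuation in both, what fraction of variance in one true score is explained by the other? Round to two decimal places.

Disattenuated r = 0.23 / √(0.79 × 0.58) = 0.23 / 0.6769 = 0.3398.
Shared true-score variance = 0.3398² = 0.1155 ≈ 0.12.

0.12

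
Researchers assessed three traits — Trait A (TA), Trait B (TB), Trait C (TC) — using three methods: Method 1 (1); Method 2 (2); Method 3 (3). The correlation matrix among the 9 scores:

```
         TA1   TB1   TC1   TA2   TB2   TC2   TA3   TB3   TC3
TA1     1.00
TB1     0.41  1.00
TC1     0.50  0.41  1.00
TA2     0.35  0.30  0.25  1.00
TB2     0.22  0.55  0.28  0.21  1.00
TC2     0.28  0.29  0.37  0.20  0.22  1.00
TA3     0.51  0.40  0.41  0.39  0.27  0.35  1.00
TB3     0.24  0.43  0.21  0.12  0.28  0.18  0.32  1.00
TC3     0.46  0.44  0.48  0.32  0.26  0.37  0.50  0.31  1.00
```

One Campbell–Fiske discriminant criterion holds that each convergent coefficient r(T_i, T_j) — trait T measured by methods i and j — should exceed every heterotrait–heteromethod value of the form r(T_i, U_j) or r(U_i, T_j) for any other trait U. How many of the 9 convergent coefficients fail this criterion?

1

Convergent coefficients and their comparison sets:
TA (methods 1·2): 0.35 vs {0.22, 0.30, 0.28, 0.25} → pass.
TA (methods 1·3): 0.51 vs {0.24, 0.40, 0.46, 0.41} → pass.
TA (methods 2·3): 0.39 vs {0.12, 0.27, 0.32, 0.35} → pass.
TB (methods 1·2): 0.55 vs {0.30, 0.22, 0.29, 0.28} → pass.
TB (methods 1·3): 0.43 vs {0.40, 0.24, 0.44, 0.21} → fail.
TB (methods 2·3): 0.28 vs {0.27, 0.12, 0.26, 0.18} → pass.
TC (methods 1·2): 0.37 vs {0.25, 0.28, 0.28, 0.29} → pass.
TC (methods 1·3): 0.48 vs {0.41, 0.46, 0.21, 0.44} → pass.
TC (methods 2·3): 0.37 vs {0.35, 0.32, 0.18, 0.26} → pass.
1 of 9 fail.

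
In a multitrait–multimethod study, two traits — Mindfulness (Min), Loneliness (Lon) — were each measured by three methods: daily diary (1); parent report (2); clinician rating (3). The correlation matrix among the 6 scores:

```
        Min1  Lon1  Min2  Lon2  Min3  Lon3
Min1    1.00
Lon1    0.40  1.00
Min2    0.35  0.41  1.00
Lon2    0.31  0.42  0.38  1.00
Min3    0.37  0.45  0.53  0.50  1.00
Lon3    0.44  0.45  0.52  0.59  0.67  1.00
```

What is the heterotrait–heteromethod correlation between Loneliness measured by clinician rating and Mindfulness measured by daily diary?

Different traits and methods: r(Lon3, Min1) = 0.44.

0.44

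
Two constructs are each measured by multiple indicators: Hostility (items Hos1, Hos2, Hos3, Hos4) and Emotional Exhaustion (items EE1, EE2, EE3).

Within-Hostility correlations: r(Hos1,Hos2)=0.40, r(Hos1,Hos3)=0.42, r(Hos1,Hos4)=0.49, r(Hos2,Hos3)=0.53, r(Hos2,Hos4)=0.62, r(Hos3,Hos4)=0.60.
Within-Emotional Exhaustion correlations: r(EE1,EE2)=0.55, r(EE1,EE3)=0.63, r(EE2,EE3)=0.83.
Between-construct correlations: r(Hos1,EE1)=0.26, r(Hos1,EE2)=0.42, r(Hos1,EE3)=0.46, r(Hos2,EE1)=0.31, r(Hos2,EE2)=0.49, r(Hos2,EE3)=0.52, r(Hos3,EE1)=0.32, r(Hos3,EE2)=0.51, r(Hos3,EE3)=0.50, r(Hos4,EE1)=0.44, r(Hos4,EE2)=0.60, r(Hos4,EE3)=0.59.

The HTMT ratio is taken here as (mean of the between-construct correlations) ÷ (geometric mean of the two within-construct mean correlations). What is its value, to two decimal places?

0.77

Mean between = 5.42/12 = 0.4517.
Mean within-Hos = 3.06/6 = 0.5100; mean within-EE = 2.01/3 = 0.6700.
Geometric mean = √(0.5100 × 0.6700) = 0.5846.
HTMT = 0.4517 / 0.5846 = 0.77.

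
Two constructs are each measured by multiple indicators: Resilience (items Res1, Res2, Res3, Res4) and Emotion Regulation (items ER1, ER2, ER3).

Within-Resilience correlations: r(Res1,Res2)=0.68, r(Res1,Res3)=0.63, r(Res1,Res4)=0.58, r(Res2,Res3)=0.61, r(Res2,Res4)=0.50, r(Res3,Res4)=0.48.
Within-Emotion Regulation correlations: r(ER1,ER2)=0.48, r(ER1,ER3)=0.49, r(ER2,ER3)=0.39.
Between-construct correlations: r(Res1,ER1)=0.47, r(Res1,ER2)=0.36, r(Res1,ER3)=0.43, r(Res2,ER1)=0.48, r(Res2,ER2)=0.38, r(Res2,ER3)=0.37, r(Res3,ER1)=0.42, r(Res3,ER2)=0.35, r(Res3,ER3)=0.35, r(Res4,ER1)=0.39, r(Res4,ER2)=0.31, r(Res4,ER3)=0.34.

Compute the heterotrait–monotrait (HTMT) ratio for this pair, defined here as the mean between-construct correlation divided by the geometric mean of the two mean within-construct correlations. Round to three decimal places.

0.756

Mean between = 4.65/12 = 0.3875.
Mean within-Res = 3.48/6 = 0.5800; mean within-ER = 1.36/3 = 0.4533.
Geometric mean = √(0.5800 × 0.4533) = 0.5128.
HTMT = 0.3875 / 0.5128 = 0.756.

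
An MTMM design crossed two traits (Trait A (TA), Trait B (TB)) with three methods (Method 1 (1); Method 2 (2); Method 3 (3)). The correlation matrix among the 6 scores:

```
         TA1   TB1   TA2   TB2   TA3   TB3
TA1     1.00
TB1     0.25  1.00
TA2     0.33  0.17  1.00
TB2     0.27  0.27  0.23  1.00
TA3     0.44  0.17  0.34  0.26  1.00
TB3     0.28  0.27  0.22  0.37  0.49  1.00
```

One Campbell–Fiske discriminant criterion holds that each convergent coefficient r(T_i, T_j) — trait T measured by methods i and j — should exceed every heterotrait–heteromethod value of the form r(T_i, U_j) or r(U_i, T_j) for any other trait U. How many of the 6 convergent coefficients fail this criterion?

2

Checking each validity diagonal entry against its comparison values:
TA (methods 1·2): 0.33 vs {0.27, 0.17} → pass.
TA (methods 1·3): 0.44 vs {0.28, 0.17} → pass.
TA (methods 2·3): 0.34 vs {0.22, 0.26} → pass.
TB (methods 1·2): 0.27 vs {0.17, 0.27} → fail.
TB (methods 1·3): 0.27 vs {0.17, 0.28} → fail.
TB (methods 2·3): 0.37 vs {0.26, 0.22} → pass.
2 of 6 fail.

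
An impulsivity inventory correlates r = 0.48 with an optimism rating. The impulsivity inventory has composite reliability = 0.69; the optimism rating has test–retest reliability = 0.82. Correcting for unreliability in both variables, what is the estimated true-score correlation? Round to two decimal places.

0.64

r_true = r_obs / √(r_xx · r_yy) = 0.48 / √(0.69 × 0.82) = 0.48 / √0.5658 = 0.48 / 0.7522 ≈ 0.64.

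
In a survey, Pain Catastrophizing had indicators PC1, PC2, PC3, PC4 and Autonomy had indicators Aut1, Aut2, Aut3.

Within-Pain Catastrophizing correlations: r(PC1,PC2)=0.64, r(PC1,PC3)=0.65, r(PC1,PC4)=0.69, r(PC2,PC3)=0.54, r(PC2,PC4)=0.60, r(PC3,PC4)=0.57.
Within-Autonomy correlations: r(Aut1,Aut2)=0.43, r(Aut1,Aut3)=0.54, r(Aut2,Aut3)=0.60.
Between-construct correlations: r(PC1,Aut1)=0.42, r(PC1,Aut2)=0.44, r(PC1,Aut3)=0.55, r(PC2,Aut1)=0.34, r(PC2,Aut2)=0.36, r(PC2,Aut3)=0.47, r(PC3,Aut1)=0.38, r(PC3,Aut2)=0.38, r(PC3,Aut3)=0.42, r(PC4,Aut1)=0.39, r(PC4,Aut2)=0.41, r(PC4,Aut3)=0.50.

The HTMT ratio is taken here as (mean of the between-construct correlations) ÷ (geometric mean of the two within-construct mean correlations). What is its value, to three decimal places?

0.743

Between-construct mean = 5.06/12 = 0.4217.
Mean within-PC = 3.69/6 = 0.6150; mean within-Aut = 1.57/3 = 0.5233.
Geometric mean = √(0.6150 × 0.5233) = 0.5673.
HTMT = 0.4217 / 0.5673 = 0.743.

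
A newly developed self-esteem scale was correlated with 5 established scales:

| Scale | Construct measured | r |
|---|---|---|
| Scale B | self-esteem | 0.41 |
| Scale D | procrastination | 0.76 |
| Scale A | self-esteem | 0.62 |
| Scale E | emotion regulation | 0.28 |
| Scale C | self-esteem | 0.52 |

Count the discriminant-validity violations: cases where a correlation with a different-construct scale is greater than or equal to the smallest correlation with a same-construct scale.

Convergent (same construct = self-esteem): Scale B, Scale A, Scale C.
Smallest convergent = 0.41. Discriminant values: 0.76, 0.28; count ≥ 0.41 → 1.

1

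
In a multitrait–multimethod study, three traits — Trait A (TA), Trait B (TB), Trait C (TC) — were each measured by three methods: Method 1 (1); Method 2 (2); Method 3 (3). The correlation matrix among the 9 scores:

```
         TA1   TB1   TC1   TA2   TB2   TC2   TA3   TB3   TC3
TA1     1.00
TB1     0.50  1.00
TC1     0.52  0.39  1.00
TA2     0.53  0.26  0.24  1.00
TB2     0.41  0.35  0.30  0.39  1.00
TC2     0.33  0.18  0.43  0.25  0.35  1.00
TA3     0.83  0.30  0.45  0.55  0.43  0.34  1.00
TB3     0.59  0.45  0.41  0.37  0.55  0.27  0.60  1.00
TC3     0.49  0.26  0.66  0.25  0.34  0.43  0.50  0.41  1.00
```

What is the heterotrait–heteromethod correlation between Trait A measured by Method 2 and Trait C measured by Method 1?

0.24

Different traits and methods: r(TA2, TC1) = 0.24.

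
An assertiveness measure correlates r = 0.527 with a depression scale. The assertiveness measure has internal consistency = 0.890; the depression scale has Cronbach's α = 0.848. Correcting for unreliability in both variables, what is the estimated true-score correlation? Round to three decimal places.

r_true = r_obs / √(r_xx · r_yy) = 0.527 / √(0.890 × 0.848) = 0.527 / √0.754720 = 0.527 / 0.8687 ≈ 0.607.

0.607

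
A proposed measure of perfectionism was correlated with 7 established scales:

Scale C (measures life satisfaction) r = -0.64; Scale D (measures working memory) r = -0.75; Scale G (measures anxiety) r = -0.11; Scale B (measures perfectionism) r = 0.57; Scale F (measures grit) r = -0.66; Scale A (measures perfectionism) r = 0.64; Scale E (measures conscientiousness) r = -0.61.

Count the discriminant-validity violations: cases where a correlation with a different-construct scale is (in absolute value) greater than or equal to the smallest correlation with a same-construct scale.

4

Convergent (same construct = perfectionism): Scale B, Scale A.
Smallest convergent = 0.57. Discriminant |r|: 0.64, 0.75, 0.11, 0.66, 0.61; count ≥ 0.57 → 4.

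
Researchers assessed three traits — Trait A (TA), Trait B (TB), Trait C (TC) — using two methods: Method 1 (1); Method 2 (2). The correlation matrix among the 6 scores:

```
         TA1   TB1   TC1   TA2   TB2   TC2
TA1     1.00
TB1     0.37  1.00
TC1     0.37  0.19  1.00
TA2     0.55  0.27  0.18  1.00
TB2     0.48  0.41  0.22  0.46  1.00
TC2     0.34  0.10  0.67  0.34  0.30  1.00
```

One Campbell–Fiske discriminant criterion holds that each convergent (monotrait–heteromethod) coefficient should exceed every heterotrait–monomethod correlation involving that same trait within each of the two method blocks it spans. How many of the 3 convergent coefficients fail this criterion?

1

Checking each validity diagonal entry against its comparison values:
TA (methods 1·2): 0.55 vs {0.37, 0.46, 0.37, 0.34} → pass.
TB (methods 1·2): 0.41 vs {0.37, 0.46, 0.19, 0.30} → fail.
TC (methods 1·2): 0.67 vs {0.37, 0.34, 0.19, 0.30} → pass.
1 of 3 fail.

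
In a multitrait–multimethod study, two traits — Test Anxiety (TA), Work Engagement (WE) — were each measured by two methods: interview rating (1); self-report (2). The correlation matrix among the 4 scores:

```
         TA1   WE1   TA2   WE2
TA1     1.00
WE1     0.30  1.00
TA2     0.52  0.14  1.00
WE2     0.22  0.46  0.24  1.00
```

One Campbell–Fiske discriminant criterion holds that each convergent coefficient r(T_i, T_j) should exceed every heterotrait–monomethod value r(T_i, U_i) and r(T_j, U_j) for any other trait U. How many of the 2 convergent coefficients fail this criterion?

0

Each convergent coefficient versus the relevant comparison correlations:
TA (methods 1·2): 0.52 vs {0.30, 0.24} → pass.
WE (methods 1·2): 0.46 vs {0.30, 0.24} → pass.
0 of 2 fail.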